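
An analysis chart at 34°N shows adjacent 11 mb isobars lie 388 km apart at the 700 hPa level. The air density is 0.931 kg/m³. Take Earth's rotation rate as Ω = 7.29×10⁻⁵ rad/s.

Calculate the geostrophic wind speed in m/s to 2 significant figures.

Coriolis parameter at 34°N:
f = 2Ω sin φ = 2 × 7.29×10⁻⁵ × sin 34° = 8.15×10⁻⁵ s⁻¹
Pressure gradient: |∂P/∂n| = 1100 Pa / 388000 m = 2.84×10⁻³ Pa/m
Geostrophic balance (pressure-gradient force = Coriolis force):
V_g = (1/(fρ)) |∂P/∂n| = 2.84×10⁻³ / (8.15×10⁻⁵ × 0.931) = 37.4 m/s

37 m/s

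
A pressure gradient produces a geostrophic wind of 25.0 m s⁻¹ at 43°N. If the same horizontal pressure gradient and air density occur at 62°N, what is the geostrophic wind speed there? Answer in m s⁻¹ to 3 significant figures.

19.3 m s⁻¹

With the same pressure gradient and density, V_g ∝ 1/f ∝ 1/sin φ.
V₂ = V₁ · sin φ₁ / sin φ₂ = 25.0 × sin 43° / sin 62°
V₂ = 25.0 × 0.6820/0.8829 = 19.3 m s⁻¹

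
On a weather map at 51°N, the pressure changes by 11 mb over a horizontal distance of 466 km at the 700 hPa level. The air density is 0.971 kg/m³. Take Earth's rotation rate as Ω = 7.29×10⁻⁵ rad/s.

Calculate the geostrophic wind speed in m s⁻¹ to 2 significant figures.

Coriolis parameter at 51°N:
f = 2Ω sin φ = 2 × 7.29×10⁻⁵ × sin 51° = 1.13×10⁻⁴ s⁻¹
Pressure gradient: |∂P/∂n| = 1100 Pa / 466000 m = 2.36×10⁻³ Pa/m
Geostrophic balance (pressure-gradient force = Coriolis force):
V_g = (1/(fρ)) |∂P/∂n| = 2.36×10⁻³ / (1.13×10⁻⁴ × 0.971) = 21.5 m/s

21 m s⁻¹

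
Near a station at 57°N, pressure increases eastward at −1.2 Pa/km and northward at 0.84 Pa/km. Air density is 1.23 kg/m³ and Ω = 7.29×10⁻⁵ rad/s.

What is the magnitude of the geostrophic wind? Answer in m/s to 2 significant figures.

Coriolis parameter at 57°N:
f = 2Ω sin φ = 2 × 7.29×10⁻⁵ × sin 57° = 1.22×10⁻⁴ s⁻¹
Component geostrophic relations (x east, y north):
u_g = −(1/(fρ)) ∂P/∂y,  v_g = (1/(fρ)) ∂P/∂x
u_g = −(0.84×10⁻³)/(1.22×10⁻⁴ × 1.23) = −5.59 m/s;  v_g = (−1.2×10⁻³)/(1.22×10⁻⁴ × 1.23) = −7.98 m/s
|V_g| = √(u_g² + v_g²) = 9.74 m/s

9.7 m/s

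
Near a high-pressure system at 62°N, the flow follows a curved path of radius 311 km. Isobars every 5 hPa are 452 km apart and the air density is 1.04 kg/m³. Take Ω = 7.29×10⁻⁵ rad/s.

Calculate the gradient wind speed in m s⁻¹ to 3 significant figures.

11.7 m s⁻¹

Coriolis parameter at 62°N:
f = 2Ω sin φ = 2 × 7.29×10⁻⁵ × sin 62° = 1.29×10⁻⁴ s⁻¹
Pressure gradient: |∂P/∂n| = 500 Pa / 452000 m = 1.11×10⁻³ Pa/m
Geostrophic speed: V_g = |∂P/∂n|/(fρ) = 1.11×10⁻³/(1.29×10⁻⁴ × 1.04) = 8.26 m/s
Around a high, pressure-gradient force acts outward with centrifugal, so Coriolis balances both:
fV = (1/ρ)|∂P/∂n| + V²/R  →  V² − fR·V + fR·V_g = 0
With fR = 1.29×10⁻⁴ × 311×10³ m = 40.0 m/s:
V = [fR − √((fR)² − 4 fR V_g)]/2 = [40.0 − √(40.0² − 4×40.0×8.26)]/2 = 11.7 m/s
Supergeostrophic (V > V_g = 8.26 m/s), as expected around a high.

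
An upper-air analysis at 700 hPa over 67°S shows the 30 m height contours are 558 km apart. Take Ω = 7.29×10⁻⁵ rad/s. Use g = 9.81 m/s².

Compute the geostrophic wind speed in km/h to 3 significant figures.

Coriolis parameter at 67°S:
f = 2Ω sin φ = 2 × 7.29×10⁻⁵ × sin 67° = 1.34×10⁻⁴ s⁻¹
Height gradient: |∂Z/∂n| = 30 m / 558000 m = 5.38×10⁻⁵
On a pressure surface, geostrophic balance gives V_g = (g/f)|∂Z/∂n|:
V_g = 9.81 × 5.38×10⁻⁵ / 1.34×10⁻⁴ = 3.93 m/s
Converting: 3.93 m/s × 3.6 = 14.1 km/h

14.1 km/h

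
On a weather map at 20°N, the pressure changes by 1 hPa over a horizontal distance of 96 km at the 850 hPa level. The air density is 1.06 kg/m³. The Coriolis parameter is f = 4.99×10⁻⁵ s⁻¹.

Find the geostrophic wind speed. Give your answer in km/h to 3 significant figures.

Pressure gradient: |∂P/∂n| = 100 Pa / 96000 m = 1.04×10⁻³ Pa/m
Geostrophic balance (pressure-gradient force = Coriolis force):
V_g = (1/(fρ)) |∂P/∂n| = 1.04×10⁻³ / (4.99×10⁻⁵ × 1.06) = 19.7 m/s
Converting: 19.7 m/s × 3.6 = 70.9 km/h

70.9 km/h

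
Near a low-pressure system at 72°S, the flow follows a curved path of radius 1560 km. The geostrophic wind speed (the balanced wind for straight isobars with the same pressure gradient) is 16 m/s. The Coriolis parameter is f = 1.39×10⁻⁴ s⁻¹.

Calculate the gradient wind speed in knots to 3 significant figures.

Around a low, centrifugal force acts outward with Coriolis, so pressure-gradient force balances both:
(1/ρ)|∂P/∂n| = fV + V²/R  →  V² + fR·V − fR·V_g = 0
With fR = 1.39×10⁻⁴ × 1560×10³ m = 217 m/s:
V = [−fR + √((fR)² + 4 fR V_g)]/2 = [−217 + √(217² + 4×217×16)]/2 = 15 m/s
Subgeostrophic (V < V_g = 16 m/s), as expected around a low.
Converting: 15 m/s × 1.944 = 29.1 knots

29.1 knots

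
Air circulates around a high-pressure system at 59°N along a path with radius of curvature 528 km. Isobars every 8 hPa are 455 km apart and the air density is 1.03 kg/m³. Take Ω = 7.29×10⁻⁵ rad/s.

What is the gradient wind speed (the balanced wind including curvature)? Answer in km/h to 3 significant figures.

Coriolis parameter at 59°N:
f = 2Ω sin φ = 2 × 7.29×10⁻⁵ × sin 59° = 1.25×10⁻⁴ s⁻¹
Pressure gradient: |∂P/∂n| = 800 Pa / 455000 m = 1.76×10⁻³ Pa/m
Geostrophic speed: V_g = |∂P/∂n|/(fρ) = 1.76×10⁻³/(1.25×10⁻⁴ × 1.03) = 13.7 m/s
Around a high, pressure-gradient force acts outward with centrifugal, so Coriolis balances both:
fV = (1/ρ)|∂P/∂n| + V²/R  →  V² − fR·V + fR·V_g = 0
With fR = 1.25×10⁻⁴ × 528×10³ m = 66.0 m/s:
V = [fR − √((fR)² − 4 fR V_g)]/2 = [66.0 − √(66.0² − 4×66.0×13.7)]/2 = 19.3 m/s
Supergeostrophic (V > V_g = 13.7 m/s), as expected around a high.
Converting: 19.3 m/s × 3.6 = 69.5 km/h

69.5 km/h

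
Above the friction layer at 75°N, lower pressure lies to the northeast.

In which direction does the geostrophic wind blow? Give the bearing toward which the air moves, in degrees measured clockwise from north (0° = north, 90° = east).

135°

The pressure-gradient force points toward the northeast (bearing 045°).
Geostrophic balance: in the Northern Hemisphere the Coriolis force deflects motion to the right, so the geostrophic wind blows 90° to the right of the pressure-gradient force (low pressure on the left).
Rotating 045° by 90° clockwise gives 135° — the wind blows toward the southeast.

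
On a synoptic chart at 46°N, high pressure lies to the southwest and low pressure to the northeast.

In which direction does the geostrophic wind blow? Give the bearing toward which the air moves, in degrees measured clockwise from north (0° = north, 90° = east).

135°

The pressure-gradient force points toward the northeast (bearing 045°).
Geostrophic balance: in the Northern Hemisphere the Coriolis force deflects motion to the right, so the geostrophic wind blows 90° to the right of the pressure-gradient force (low pressure on the left).
Rotating 045° by 90° clockwise gives 135° — the wind blows toward the southeast.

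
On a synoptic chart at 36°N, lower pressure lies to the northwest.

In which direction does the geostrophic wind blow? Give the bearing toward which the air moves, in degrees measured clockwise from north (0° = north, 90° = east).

The pressure-gradient force points toward the northwest (bearing 315°).
Geostrophic balance: in the Northern Hemisphere the Coriolis force deflects motion to the right, so the geostrophic wind blows 90° to the right of the pressure-gradient force (low pressure on the left).
Rotating 315° by 90° clockwise gives 045° — the wind blows toward the northeast.

045°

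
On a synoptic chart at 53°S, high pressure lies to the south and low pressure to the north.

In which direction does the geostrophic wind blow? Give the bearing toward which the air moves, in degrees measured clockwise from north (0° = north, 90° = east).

The pressure-gradient force points toward the north (bearing 000°).
Geostrophic balance: in the Southern Hemisphere the Coriolis force deflects motion to the left, so the geostrophic wind blows 90° to the left of the pressure-gradient force (low pressure on the right).
Rotating 000° by 90° counterclockwise gives 270° — the wind blows toward the west.

270°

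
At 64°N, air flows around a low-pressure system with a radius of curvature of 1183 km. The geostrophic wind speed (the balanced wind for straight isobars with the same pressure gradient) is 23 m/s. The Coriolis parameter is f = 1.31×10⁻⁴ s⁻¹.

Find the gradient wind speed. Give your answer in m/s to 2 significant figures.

Around a low, centrifugal force acts outward with Coriolis, so pressure-gradient force balances both:
(1/ρ)|∂P/∂n| = fV + V²/R  →  V² + fR·V − fR·V_g = 0
With fR = 1.31×10⁻⁴ × 1183×10³ m = 155 m/s:
V = [−fR + √((fR)² + 4 fR V_g)]/2 = [−155 + √(155² + 4×155×23)]/2 = 20.3 m/s
Subgeostrophic (V < V_g = 23 m/s), as expected around a low.

20 m/s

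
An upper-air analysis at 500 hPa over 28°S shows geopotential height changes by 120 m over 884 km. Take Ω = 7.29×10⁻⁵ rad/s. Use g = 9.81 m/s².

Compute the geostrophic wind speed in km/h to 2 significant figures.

70 km/h

Coriolis parameter at 28°S:
f = 2Ω sin φ = 2 × 7.29×10⁻⁵ × sin 28° = 6.84×10⁻⁵ s⁻¹
Height gradient: |∂Z/∂n| = 120 m / 884000 m = 1.36×10⁻⁴
On a pressure surface, geostrophic balance gives V_g = (g/f)|∂Z/∂n|:
V_g = 9.81 × 1.36×10⁻⁴ / 6.84×10⁻⁵ = 19.5 m/s
Converting: 19.5 m/s × 3.6 = 70 km/h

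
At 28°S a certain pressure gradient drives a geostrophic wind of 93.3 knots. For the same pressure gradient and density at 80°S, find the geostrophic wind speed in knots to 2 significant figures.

With the same pressure gradient and density, V_g ∝ 1/f ∝ 1/sin φ.
V₂ = V₁ · sin φ₁ / sin φ₂ = 93.3 × sin 28° / sin 80°
V₂ = 93.3 × 0.4695/0.9848 = 44 knots

44 knots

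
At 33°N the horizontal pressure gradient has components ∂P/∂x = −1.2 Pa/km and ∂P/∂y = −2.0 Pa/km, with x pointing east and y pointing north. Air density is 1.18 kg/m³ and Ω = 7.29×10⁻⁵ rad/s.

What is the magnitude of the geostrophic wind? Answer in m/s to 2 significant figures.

25 m/s

Coriolis parameter at 33°N:
f = 2Ω sin φ = 2 × 7.29×10⁻⁵ × sin 33° = 7.94×10⁻⁵ s⁻¹
Component geostrophic relations (x east, y north):
u_g = −(1/(fρ)) ∂P/∂y,  v_g = (1/(fρ)) ∂P/∂x
u_g = −(−2.0×10⁻³)/(7.94×10⁻⁵ × 1.18) = 21.3 m/s;  v_g = (−1.2×10⁻³)/(7.94×10⁻⁵ × 1.18) = −12.8 m/s
|V_g| = √(u_g² + v_g²) = 24.9 m/s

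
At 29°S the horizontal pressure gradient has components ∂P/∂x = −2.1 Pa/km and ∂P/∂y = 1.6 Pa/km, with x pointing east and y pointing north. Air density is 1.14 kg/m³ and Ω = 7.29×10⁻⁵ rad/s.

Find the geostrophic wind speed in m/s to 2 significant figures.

33 m/s

Coriolis parameter at 29°S:
f = 2Ω sin φ = 2 × 7.29×10⁻⁵ × sin 29° = 7.07×10⁻⁵ s⁻¹
In the Southern Hemisphere f is negative: f = −7.07×10⁻⁵ s⁻¹.
Component geostrophic relations (x east, y north):
u_g = −(1/(fρ)) ∂P/∂y,  v_g = (1/(fρ)) ∂P/∂x
u_g = −(1.6×10⁻³)/(−7.07×10⁻⁵ × 1.14) = 19.9 m/s;  v_g = (−2.1×10⁻³)/(−7.07×10⁻⁵ × 1.14) = 26.1 m/s
|V_g| = √(u_g² + v_g²) = 32.8 m/s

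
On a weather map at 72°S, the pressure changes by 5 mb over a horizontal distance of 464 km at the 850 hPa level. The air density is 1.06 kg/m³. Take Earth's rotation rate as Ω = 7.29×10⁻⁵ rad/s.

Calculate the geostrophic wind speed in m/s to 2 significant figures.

Coriolis parameter at 72°S:
f = 2Ω sin φ = 2 × 7.29×10⁻⁵ × sin 72° = 1.39×10⁻⁴ s⁻¹
Pressure gradient: |∂P/∂n| = 500 Pa / 464000 m = 1.08×10⁻³ Pa/m
Geostrophic balance (pressure-gradient force = Coriolis force):
V_g = (1/(fρ)) |∂P/∂n| = 1.08×10⁻³ / (1.39×10⁻⁴ × 1.06) = 7.33 m/s

7.3 m/s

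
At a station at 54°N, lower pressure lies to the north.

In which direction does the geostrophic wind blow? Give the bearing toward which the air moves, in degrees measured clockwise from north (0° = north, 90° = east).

The pressure-gradient force points toward the north (bearing 000°).
Geostrophic balance: in the Northern Hemisphere the Coriolis force deflects motion to the right, so the geostrophic wind blows 90° to the right of the pressure-gradient force (low pressure on the left).
Rotating 000° by 90° clockwise gives 090° — the wind blows toward the east.

090°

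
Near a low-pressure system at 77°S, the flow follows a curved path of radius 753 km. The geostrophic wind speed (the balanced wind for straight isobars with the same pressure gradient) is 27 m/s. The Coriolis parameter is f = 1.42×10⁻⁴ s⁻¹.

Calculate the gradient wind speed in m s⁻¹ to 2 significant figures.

Around a low, centrifugal force acts outward with Coriolis, so pressure-gradient force balances both:
(1/ρ)|∂P/∂n| = fV + V²/R  →  V² + fR·V − fR·V_g = 0
With fR = 1.42×10⁻⁴ × 753×10³ m = 107 m/s:
V = [−fR + √((fR)² + 4 fR V_g)]/2 = [−107 + √(107² + 4×107×27)]/2 = 22.3 m/s
Subgeostrophic (V < V_g = 27 m/s), as expected around a low.

22 m s⁻¹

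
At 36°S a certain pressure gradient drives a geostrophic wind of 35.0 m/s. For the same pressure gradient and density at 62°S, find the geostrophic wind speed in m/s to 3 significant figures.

23.3 m/s

With the same pressure gradient and density, V_g ∝ 1/f ∝ 1/sin φ.
V₂ = V₁ · sin φ₁ / sin φ₂ = 35.0 × sin 36° / sin 62°
V₂ = 35.0 × 0.5878/0.8829 = 23.3 m/s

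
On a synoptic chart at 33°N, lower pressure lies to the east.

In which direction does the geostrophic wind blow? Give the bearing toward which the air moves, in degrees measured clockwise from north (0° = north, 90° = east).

The pressure-gradient force points toward the east (bearing 090°).
Geostrophic balance: in the Northern Hemisphere the Coriolis force deflects motion to the right, so the geostrophic wind blows 90° to the right of the pressure-gradient force (low pressure on the left).
Rotating 090° by 90° clockwise gives 180° — the wind blows toward the south.

180°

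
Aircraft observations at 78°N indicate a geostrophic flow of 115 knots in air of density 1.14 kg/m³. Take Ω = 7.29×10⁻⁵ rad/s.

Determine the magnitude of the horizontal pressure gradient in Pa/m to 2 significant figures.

9.6×10⁻³ Pa/m

Coriolis parameter at 78°N:
f = 2Ω sin φ = 2 × 7.29×10⁻⁵ × sin 78° = 1.43×10⁻⁴ s⁻¹
Wind speed in SI: 115 knots = 59.2 m/s
Geostrophic balance rearranged: |∂P/∂n| = f ρ V_g
|∂P/∂n| = 1.43×10⁻⁴ × 1.14 × 59.2 = 9.62×10⁻³ Pa/m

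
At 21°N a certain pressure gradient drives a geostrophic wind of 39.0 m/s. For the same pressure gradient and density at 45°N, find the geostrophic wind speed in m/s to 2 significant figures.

20 m/s

With the same pressure gradient and density, V_g ∝ 1/f ∝ 1/sin φ.
V₂ = V₁ · sin φ₁ / sin φ₂ = 39.0 × sin 21° / sin 45°
V₂ = 39.0 × 0.3584/0.7071 = 20 m/s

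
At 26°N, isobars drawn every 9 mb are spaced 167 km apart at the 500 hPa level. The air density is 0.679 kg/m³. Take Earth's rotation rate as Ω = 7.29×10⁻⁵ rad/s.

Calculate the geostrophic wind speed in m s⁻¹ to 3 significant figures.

Coriolis parameter at 26°N:
f = 2Ω sin φ = 2 × 7.29×10⁻⁵ × sin 26° = 6.39×10⁻⁵ s⁻¹
Pressure gradient: |∂P/∂n| = 900 Pa / 167000 m = 5.39×10⁻³ Pa/m
Geostrophic balance (pressure-gradient force = Coriolis force):
V_g = (1/(fρ)) |∂P/∂n| = 5.39×10⁻³ / (6.39×10⁻⁵ × 0.679) = 124 m/s

124 m s⁻¹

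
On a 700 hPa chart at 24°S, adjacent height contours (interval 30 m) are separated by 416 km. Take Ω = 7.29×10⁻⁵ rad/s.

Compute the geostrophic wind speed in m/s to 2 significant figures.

Coriolis parameter at 24°S:
f = 2Ω sin φ = 2 × 7.29×10⁻⁵ × sin 24° = 5.93×10⁻⁵ s⁻¹
Height gradient: |∂Z/∂n| = 30 m / 416000 m = 7.21×10⁻⁵
On a pressure surface, geostrophic balance gives V_g = (g/f)|∂Z/∂n|:
V_g = 9.81 × 7.21×10⁻⁵ / 5.93×10⁻⁵ = 11.9 m/s

12 m/s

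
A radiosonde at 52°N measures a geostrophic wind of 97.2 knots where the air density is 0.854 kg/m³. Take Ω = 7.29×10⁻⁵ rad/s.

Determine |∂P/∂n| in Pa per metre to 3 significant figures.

Coriolis parameter at 52°N:
f = 2Ω sin φ = 2 × 7.29×10⁻⁵ × sin 52° = 1.15×10⁻⁴ s⁻¹
Wind speed in SI: 97.2 knots = 50.0 m/s
Geostrophic balance rearranged: |∂P/∂n| = f ρ V_g
|∂P/∂n| = 1.15×10⁻⁴ × 0.854 × 50.0 = 4.91×10⁻³ Pa/m

4.91×10⁻³ Pa/m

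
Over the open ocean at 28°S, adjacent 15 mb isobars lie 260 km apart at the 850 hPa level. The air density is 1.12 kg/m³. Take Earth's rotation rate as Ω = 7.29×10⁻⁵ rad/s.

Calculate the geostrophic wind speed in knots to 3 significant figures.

Coriolis parameter at 28°S:
f = 2Ω sin φ = 2 × 7.29×10⁻⁵ × sin 28° = 6.84×10⁻⁵ s⁻¹
Pressure gradient: |∂P/∂n| = 1500 Pa / 260000 m = 5.77×10⁻³ Pa/m
Geostrophic balance (pressure-gradient force = Coriolis force):
V_g = (1/(fρ)) |∂P/∂n| = 5.77×10⁻³ / (6.84×10⁻⁵ × 1.12) = 75.3 m/s
Converting: 75.3 m/s × 1.944 = 146 knots

146 knots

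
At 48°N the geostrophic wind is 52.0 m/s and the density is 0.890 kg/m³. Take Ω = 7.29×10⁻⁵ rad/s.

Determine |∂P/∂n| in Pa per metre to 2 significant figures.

5.0×10⁻³ Pa/m

Coriolis parameter at 48°N:
f = 2Ω sin φ = 2 × 7.29×10⁻⁵ × sin 48° = 1.08×10⁻⁴ s⁻¹
Geostrophic balance rearranged: |∂P/∂n| = f ρ V_g
|∂P/∂n| = 1.08×10⁻⁴ × 0.890 × 52.0 = 5.01×10⁻³ Pa/m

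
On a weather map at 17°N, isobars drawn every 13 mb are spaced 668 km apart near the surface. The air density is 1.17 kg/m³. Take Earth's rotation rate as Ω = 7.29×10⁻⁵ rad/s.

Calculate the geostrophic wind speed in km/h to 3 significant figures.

140 km/h

Coriolis parameter at 17°N:
f = 2Ω sin φ = 2 × 7.29×10⁻⁵ × sin 17° = 4.26×10⁻⁵ s⁻¹
Pressure gradient: |∂P/∂n| = 1300 Pa / 668000 m = 1.95×10⁻³ Pa/m
Geostrophic balance (pressure-gradient force = Coriolis force):
V_g = (1/(fρ)) |∂P/∂n| = 1.95×10⁻³ / (4.26×10⁻⁵ × 1.17) = 39.0 m/s
Converting: 39.0 m/s × 3.6 = 140 km/h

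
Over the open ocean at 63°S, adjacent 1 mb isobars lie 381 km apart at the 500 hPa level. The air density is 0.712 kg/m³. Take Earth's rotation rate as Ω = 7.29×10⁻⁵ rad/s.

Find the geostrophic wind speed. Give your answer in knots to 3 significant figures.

5.52 knots

Coriolis parameter at 63°S:
f = 2Ω sin φ = 2 × 7.29×10⁻⁵ × sin 63° = 1.30×10⁻⁴ s⁻¹
Pressure gradient: |∂P/∂n| = 100 Pa / 381000 m = 2.62×10⁻⁴ Pa/m
Geostrophic balance (pressure-gradient force = Coriolis force):
V_g = (1/(fρ)) |∂P/∂n| = 2.62×10⁻⁴ / (1.30×10⁻⁴ × 0.712) = 2.84 m/s
Converting: 2.84 m/s × 1.944 = 5.52 knots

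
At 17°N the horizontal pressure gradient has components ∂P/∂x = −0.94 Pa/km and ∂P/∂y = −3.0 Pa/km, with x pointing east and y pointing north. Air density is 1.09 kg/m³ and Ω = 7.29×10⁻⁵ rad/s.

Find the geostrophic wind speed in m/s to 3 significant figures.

Coriolis parameter at 17°N:
f = 2Ω sin φ = 2 × 7.29×10⁻⁵ × sin 17° = 4.26×10⁻⁵ s⁻¹
Component geostrophic relations (x east, y north):
u_g = −(1/(fρ)) ∂P/∂y,  v_g = (1/(fρ)) ∂P/∂x
u_g = −(−3.0×10⁻³)/(4.26×10⁻⁵ × 1.09) = 64.6 m/s;  v_g = (−0.94×10⁻³)/(4.26×10⁻⁵ × 1.09) = −20.2 m/s
|V_g| = √(u_g² + v_g²) = 67.7 m/s

67.7 m/s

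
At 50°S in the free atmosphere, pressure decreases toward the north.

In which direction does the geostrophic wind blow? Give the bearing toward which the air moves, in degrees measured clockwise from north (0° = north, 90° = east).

The pressure-gradient force points toward the north (bearing 000°).
Geostrophic balance: in the Southern Hemisphere the Coriolis force deflects motion to the left, so the geostrophic wind blows 90° to the left of the pressure-gradient force (low pressure on the right).
Rotating 000° by 90° counterclockwise gives 270° — the wind blows toward the west.

270°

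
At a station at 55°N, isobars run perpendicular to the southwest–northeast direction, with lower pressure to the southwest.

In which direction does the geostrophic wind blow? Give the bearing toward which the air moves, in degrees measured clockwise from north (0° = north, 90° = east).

The pressure-gradient force points toward the southwest (bearing 225°).
Geostrophic balance: in the Northern Hemisphere the Coriolis force deflects motion to the right, so the geostrophic wind blows 90° to the right of the pressure-gradient force (low pressure on the left).
Rotating 225° by 90° clockwise gives 315° — the wind blows toward the northwest.

315°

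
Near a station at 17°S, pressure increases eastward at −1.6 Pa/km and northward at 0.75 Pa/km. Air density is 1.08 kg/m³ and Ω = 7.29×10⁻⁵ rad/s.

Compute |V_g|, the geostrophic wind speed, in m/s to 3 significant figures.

38.4 m/s

Coriolis parameter at 17°S:
f = 2Ω sin φ = 2 × 7.29×10⁻⁵ × sin 17° = 4.26×10⁻⁵ s⁻¹
In the Southern Hemisphere f is negative: f = −4.26×10⁻⁵ s⁻¹.
Component geostrophic relations (x east, y north):
u_g = −(1/(fρ)) ∂P/∂y,  v_g = (1/(fρ)) ∂P/∂x
u_g = −(0.75×10⁻³)/(−4.26×10⁻⁵ × 1.08) = 16.3 m/s;  v_g = (−1.6×10⁻³)/(−4.26×10⁻⁵ × 1.08) = 34.8 m/s
|V_g| = √(u_g² + v_g²) = 38.4 m/s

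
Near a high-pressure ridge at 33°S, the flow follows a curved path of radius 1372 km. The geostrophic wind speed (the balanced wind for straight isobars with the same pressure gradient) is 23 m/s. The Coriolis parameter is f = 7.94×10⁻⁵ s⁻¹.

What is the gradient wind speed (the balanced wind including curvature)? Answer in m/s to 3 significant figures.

Around a high, pressure-gradient force acts outward with centrifugal, so Coriolis balances both:
fV = (1/ρ)|∂P/∂n| + V²/R  →  V² − fR·V + fR·V_g = 0
With fR = 7.94×10⁻⁵ × 1372×10³ m = 109 m/s:
V = [fR − √((fR)² − 4 fR V_g)]/2 = [109 − √(109² − 4×109×23)]/2 = 33 m/s
Supergeostrophic (V > V_g = 23 m/s), as expected around a high.

33.0 m/s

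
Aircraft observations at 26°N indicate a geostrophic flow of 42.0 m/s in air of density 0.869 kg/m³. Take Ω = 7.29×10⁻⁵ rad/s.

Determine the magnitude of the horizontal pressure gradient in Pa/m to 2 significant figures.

Coriolis parameter at 26°N:
f = 2Ω sin φ = 2 × 7.29×10⁻⁵ × sin 26° = 6.39×10⁻⁵ s⁻¹
Geostrophic balance rearranged: |∂P/∂n| = f ρ V_g
|∂P/∂n| = 6.39×10⁻⁵ × 0.869 × 42.0 = 2.33×10⁻³ Pa/m

2.3×10⁻³ Pa/m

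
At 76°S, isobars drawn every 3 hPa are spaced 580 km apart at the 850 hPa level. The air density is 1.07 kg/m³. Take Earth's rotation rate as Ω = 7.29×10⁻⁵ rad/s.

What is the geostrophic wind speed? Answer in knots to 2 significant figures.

6.6 knots

Coriolis parameter at 76°S:
f = 2Ω sin φ = 2 × 7.29×10⁻⁵ × sin 76° = 1.41×10⁻⁴ s⁻¹
Pressure gradient: |∂P/∂n| = 300 Pa / 580000 m = 5.17×10⁻⁴ Pa/m
Geostrophic balance (pressure-gradient force = Coriolis force):
V_g = (1/(fρ)) |∂P/∂n| = 5.17×10⁻⁴ / (1.41×10⁻⁴ × 1.07) = 3.42 m/s
Converting: 3.42 m/s × 1.944 = 6.6 knots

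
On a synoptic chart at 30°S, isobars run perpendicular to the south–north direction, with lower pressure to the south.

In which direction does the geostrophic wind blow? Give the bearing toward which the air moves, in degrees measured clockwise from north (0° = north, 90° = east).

090°

The pressure-gradient force points toward the south (bearing 180°).
Geostrophic balance: in the Southern Hemisphere the Coriolis force deflects motion to the left, so the geostrophic wind blows 90° to the left of the pressure-gradient force (low pressure on the right).
Rotating 180° by 90° counterclockwise gives 090° — the wind blows toward the east.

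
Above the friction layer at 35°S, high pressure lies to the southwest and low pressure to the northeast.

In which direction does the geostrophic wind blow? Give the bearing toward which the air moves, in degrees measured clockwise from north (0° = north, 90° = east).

315°

The pressure-gradient force points toward the northeast (bearing 045°).
Geostrophic balance: in the Southern Hemisphere the Coriolis force deflects motion to the left, so the geostrophic wind blows 90° to the left of the pressure-gradient force (low pressure on the right).
Rotating 045° by 90° counterclockwise gives 315° — the wind blows toward the northwest.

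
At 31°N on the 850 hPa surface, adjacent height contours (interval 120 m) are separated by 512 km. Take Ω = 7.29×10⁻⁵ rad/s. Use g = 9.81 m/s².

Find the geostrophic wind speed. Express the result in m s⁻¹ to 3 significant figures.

30.6 m s⁻¹

Coriolis parameter at 31°N:
f = 2Ω sin φ = 2 × 7.29×10⁻⁵ × sin 31° = 7.51×10⁻⁵ s⁻¹
Height gradient: |∂Z/∂n| = 120 m / 512000 m = 2.34×10⁻⁴
On a pressure surface, geostrophic balance gives V_g = (g/f)|∂Z/∂n|:
V_g = 9.81 × 2.34×10⁻⁴ / 7.51×10⁻⁵ = 30.6 m/s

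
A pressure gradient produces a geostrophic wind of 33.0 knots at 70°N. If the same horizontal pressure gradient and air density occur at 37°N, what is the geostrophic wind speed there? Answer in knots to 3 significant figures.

With the same pressure gradient and density, V_g ∝ 1/f ∝ 1/sin φ.
V₂ = V₁ · sin φ₁ / sin φ₂ = 33.0 × sin 70° / sin 37°
V₂ = 33.0 × 0.9397/0.6018 = 51.5 knots

51.5 knots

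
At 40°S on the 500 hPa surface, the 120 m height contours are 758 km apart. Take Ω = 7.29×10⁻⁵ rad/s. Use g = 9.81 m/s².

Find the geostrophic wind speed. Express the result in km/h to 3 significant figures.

Coriolis parameter at 40°S:
f = 2Ω sin φ = 2 × 7.29×10⁻⁵ × sin 40° = 9.37×10⁻⁵ s⁻¹
Height gradient: |∂Z/∂n| = 120 m / 758000 m = 1.58×10⁻⁴
On a pressure surface, geostrophic balance gives V_g = (g/f)|∂Z/∂n|:
V_g = 9.81 × 1.58×10⁻⁴ / 9.37×10⁻⁵ = 16.6 m/s
Converting: 16.6 m/s × 3.6 = 59.7 km/h

59.7 km/h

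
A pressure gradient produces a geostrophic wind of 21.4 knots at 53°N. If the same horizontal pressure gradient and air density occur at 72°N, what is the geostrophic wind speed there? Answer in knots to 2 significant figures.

With the same pressure gradient and density, V_g ∝ 1/f ∝ 1/sin φ.
V₂ = V₁ · sin φ₁ / sin φ₂ = 21.4 × sin 53° / sin 72°
V₂ = 21.4 × 0.7986/0.9511 = 18 knots

18 knots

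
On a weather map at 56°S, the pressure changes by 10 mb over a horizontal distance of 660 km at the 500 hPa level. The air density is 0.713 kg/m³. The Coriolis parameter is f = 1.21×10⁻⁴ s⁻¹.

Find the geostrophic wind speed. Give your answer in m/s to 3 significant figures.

17.6 m/s

Pressure gradient: |∂P/∂n| = 1000 Pa / 660000 m = 1.52×10⁻³ Pa/m
Geostrophic balance (pressure-gradient force = Coriolis force):
V_g = (1/(fρ)) |∂P/∂n| = 1.52×10⁻³ / (1.21×10⁻⁴ × 0.713) = 17.6 m/s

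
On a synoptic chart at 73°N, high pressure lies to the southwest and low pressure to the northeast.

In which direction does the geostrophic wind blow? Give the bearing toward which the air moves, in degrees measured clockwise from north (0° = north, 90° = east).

The pressure-gradient force points toward the northeast (bearing 045°).
Geostrophic balance: in the Northern Hemisphere the Coriolis force deflects motion to the right, so the geostrophic wind blows 90° to the right of the pressure-gradient force (low pressure on the left).
Rotating 045° by 90° clockwise gives 135° — the wind blows toward the southeast.

135°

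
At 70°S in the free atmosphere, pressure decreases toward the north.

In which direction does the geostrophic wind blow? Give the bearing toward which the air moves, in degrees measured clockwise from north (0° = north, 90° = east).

270°

The pressure-gradient force points toward the north (bearing 000°).
Geostrophic balance: in the Southern Hemisphere the Coriolis force deflects motion to the left, so the geostrophic wind blows 90° to the left of the pressure-gradient force (low pressure on the right).
Rotating 000° by 90° counterclockwise gives 270° — the wind blows toward the west.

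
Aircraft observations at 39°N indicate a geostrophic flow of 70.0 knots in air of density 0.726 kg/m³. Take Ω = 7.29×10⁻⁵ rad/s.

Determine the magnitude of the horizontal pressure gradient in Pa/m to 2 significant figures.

2.4×10⁻³ Pa/m

Coriolis parameter at 39°N:
f = 2Ω sin φ = 2 × 7.29×10⁻⁵ × sin 39° = 9.18×10⁻⁵ s⁻¹
Wind speed in SI: 70.0 knots = 36.0 m/s
Geostrophic balance rearranged: |∂P/∂n| = f ρ V_g
|∂P/∂n| = 9.18×10⁻⁵ × 0.726 × 36.0 = 2.40×10⁻³ Pa/m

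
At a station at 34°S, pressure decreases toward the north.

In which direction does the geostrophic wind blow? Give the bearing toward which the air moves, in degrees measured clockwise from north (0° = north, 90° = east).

The pressure-gradient force points toward the north (bearing 000°).
Geostrophic balance: in the Southern Hemisphere the Coriolis force deflects motion to the left, so the geostrophic wind blows 90° to the left of the pressure-gradient force (low pressure on the right).
Rotating 000° by 90° counterclockwise gives 270° — the wind blows toward the west.

270°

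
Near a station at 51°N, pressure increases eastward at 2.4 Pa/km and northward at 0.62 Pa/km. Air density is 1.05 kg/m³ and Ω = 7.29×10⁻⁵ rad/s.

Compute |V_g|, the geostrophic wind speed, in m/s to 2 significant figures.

Coriolis parameter at 51°N:
f = 2Ω sin φ = 2 × 7.29×10⁻⁵ × sin 51° = 1.13×10⁻⁴ s⁻¹
Component geostrophic relations (x east, y north):
u_g = −(1/(fρ)) ∂P/∂y,  v_g = (1/(fρ)) ∂P/∂x
u_g = −(0.62×10⁻³)/(1.13×10⁻⁴ × 1.05) = −5.21 m/s;  v_g = (2.4×10⁻³)/(1.13×10⁻⁴ × 1.05) = 20.2 m/s
|V_g| = √(u_g² + v_g²) = 20.8 m/s

21 m/s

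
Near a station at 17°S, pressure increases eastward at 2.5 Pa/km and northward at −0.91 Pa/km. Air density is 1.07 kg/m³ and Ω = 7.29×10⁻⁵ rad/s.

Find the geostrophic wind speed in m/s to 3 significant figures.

58.3 m/s

Coriolis parameter at 17°S:
f = 2Ω sin φ = 2 × 7.29×10⁻⁵ × sin 17° = 4.26×10⁻⁵ s⁻¹
In the Southern Hemisphere f is negative: f = −4.26×10⁻⁵ s⁻¹.
Component geostrophic relations (x east, y north):
u_g = −(1/(fρ)) ∂P/∂y,  v_g = (1/(fρ)) ∂P/∂x
u_g = −(−0.91×10⁻³)/(−4.26×10⁻⁵ × 1.07) = −20.0 m/s;  v_g = (2.5×10⁻³)/(−4.26×10⁻⁵ × 1.07) = −54.8 m/s
|V_g| = √(u_g² + v_g²) = 58.3 m/s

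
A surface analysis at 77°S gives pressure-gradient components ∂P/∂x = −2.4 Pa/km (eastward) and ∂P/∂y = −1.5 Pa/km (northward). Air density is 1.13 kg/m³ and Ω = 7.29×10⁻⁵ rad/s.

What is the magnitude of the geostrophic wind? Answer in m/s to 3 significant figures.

17.6 m/s

Coriolis parameter at 77°S:
f = 2Ω sin φ = 2 × 7.29×10⁻⁵ × sin 77° = 1.42×10⁻⁴ s⁻¹
In the Southern Hemisphere f is negative: f = −1.42×10⁻⁴ s⁻¹.
Component geostrophic relations (x east, y north):
u_g = −(1/(fρ)) ∂P/∂y,  v_g = (1/(fρ)) ∂P/∂x
u_g = −(−1.5×10⁻³)/(−1.42×10⁻⁴ × 1.13) = −9.34 m/s;  v_g = (−2.4×10⁻³)/(−1.42×10⁻⁴ × 1.13) = 15.0 m/s
|V_g| = √(u_g² + v_g²) = 17.6 m/s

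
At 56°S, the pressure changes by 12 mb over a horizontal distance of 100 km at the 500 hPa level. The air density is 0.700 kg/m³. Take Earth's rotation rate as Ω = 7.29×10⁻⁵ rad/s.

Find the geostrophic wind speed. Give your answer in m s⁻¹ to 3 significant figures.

142 m s⁻¹

Coriolis parameter at 56°S:
f = 2Ω sin φ = 2 × 7.29×10⁻⁵ × sin 56° = 1.21×10⁻⁴ s⁻¹
Pressure gradient: |∂P/∂n| = 1200 Pa / 100000 m = 1.20×10⁻² Pa/m
Geostrophic balance (pressure-gradient force = Coriolis force):
V_g = (1/(fρ)) |∂P/∂n| = 1.20×10⁻² / (1.21×10⁻⁴ × 0.700) = 142 m/s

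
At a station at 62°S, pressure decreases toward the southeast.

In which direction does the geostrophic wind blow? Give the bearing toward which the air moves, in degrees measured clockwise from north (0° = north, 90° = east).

The pressure-gradient force points toward the southeast (bearing 135°).
Geostrophic balance: in the Southern Hemisphere the Coriolis force deflects motion to the left, so the geostrophic wind blows 90° to the left of the pressure-gradient force (low pressure on the right).
Rotating 135° by 90° counterclockwise gives 045° — the wind blows toward the northeast.

045°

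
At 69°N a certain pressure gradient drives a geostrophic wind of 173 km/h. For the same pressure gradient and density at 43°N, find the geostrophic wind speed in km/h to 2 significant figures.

With the same pressure gradient and density, V_g ∝ 1/f ∝ 1/sin φ.
V₂ = V₁ · sin φ₁ / sin φ₂ = 173 × sin 69° / sin 43°
V₂ = 173 × 0.9336/0.6820 = 240 km/h

240 km/h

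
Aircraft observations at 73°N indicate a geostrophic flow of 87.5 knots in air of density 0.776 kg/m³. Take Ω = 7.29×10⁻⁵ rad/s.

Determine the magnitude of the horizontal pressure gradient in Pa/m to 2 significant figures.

Coriolis parameter at 73°N:
f = 2Ω sin φ = 2 × 7.29×10⁻⁵ × sin 73° = 1.39×10⁻⁴ s⁻¹
Wind speed in SI: 87.5 knots = 45.0 m/s
Geostrophic balance rearranged: |∂P/∂n| = f ρ V_g
|∂P/∂n| = 1.39×10⁻⁴ × 0.776 × 45.0 = 4.87×10⁻³ Pa/m

4.9×10⁻³ Pa/m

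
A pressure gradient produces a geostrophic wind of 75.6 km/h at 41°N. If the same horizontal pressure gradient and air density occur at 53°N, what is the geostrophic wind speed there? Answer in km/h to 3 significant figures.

With the same pressure gradient and density, V_g ∝ 1/f ∝ 1/sin φ.
V₂ = V₁ · sin φ₁ / sin φ₂ = 75.6 × sin 41° / sin 53°
V₂ = 75.6 × 0.6561/0.7986 = 62.1 km/h

62.1 km/h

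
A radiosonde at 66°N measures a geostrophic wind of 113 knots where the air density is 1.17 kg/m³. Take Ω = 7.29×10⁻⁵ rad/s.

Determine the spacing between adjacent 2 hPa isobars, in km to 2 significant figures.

22 km

Coriolis parameter at 66°N:
f = 2Ω sin φ = 2 × 7.29×10⁻⁵ × sin 66° = 1.33×10⁻⁴ s⁻¹
Wind speed in SI: 113 knots = 58.1 m/s
Geostrophic balance rearranged: |∂P/∂n| = f ρ V_g
|∂P/∂n| = 1.33×10⁻⁴ × 1.17 × 58.1 = 9.06×10⁻³ Pa/m
Isobar spacing: Δn = ΔP/|∂P/∂n| = 200 Pa / 9.06×10⁻³ Pa/m = 22077 m ≈ 22 km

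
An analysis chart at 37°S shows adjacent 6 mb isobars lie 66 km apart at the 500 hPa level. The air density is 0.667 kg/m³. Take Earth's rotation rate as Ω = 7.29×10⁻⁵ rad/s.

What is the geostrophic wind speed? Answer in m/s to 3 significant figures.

Coriolis parameter at 37°S:
f = 2Ω sin φ = 2 × 7.29×10⁻⁵ × sin 37° = 8.77×10⁻⁵ s⁻¹
Pressure gradient: |∂P/∂n| = 600 Pa / 66000 m = 9.09×10⁻³ Pa/m
Geostrophic balance (pressure-gradient force = Coriolis force):
V_g = (1/(fρ)) |∂P/∂n| = 9.09×10⁻³ / (8.77×10⁻⁵ × 0.667) = 155 m/s

155 m/s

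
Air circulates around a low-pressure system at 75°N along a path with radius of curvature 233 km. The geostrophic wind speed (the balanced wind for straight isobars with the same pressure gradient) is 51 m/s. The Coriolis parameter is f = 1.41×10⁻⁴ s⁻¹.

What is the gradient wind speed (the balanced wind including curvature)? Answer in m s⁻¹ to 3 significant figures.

27.7 m s⁻¹

Around a low, centrifugal force acts outward with Coriolis, so pressure-gradient force balances both:
(1/ρ)|∂P/∂n| = fV + V²/R  →  V² + fR·V − fR·V_g = 0
With fR = 1.41×10⁻⁴ × 233×10³ m = 32.9 m/s:
V = [−fR + √((fR)² + 4 fR V_g)]/2 = [−32.9 + √(32.9² + 4×32.9×51)]/2 = 27.7 m/s
Subgeostrophic (V < V_g = 51 m/s), as expected around a low.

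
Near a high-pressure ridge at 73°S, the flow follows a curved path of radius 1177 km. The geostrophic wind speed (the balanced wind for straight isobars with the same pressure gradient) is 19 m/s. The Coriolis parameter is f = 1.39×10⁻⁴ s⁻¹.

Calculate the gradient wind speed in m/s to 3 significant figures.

21.9 m/s

Around a high, pressure-gradient force acts outward with centrifugal, so Coriolis balances both:
fV = (1/ρ)|∂P/∂n| + V²/R  →  V² − fR·V + fR·V_g = 0
With fR = 1.39×10⁻⁴ × 1177×10³ m = 164 m/s:
V = [fR − √((fR)² − 4 fR V_g)]/2 = [164 − √(164² − 4×164×19)]/2 = 21.9 m/s
Supergeostrophic (V > V_g = 19 m/s), as expected around a high.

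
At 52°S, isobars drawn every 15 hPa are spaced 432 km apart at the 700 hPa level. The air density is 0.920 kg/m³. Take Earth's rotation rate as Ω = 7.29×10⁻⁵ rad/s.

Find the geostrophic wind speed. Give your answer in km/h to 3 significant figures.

118 km/h

Coriolis parameter at 52°S:
f = 2Ω sin φ = 2 × 7.29×10⁻⁵ × sin 52° = 1.15×10⁻⁴ s⁻¹
Pressure gradient: |∂P/∂n| = 1500 Pa / 432000 m = 3.47×10⁻³ Pa/m
Geostrophic balance (pressure-gradient force = Coriolis force):
V_g = (1/(fρ)) |∂P/∂n| = 3.47×10⁻³ / (1.15×10⁻⁴ × 0.920) = 32.8 m/s
Converting: 32.8 m/s × 3.6 = 118 km/h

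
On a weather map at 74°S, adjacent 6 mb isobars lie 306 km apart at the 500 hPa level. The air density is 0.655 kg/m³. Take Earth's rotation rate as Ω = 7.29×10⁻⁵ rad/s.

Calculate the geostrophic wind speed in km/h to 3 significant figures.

76.9 km/h

Coriolis parameter at 74°S:
f = 2Ω sin φ = 2 × 7.29×10⁻⁵ × sin 74° = 1.40×10⁻⁴ s⁻¹
Pressure gradient: |∂P/∂n| = 600 Pa / 306000 m = 1.96×10⁻³ Pa/m
Geostrophic balance (pressure-gradient force = Coriolis force):
V_g = (1/(fρ)) |∂P/∂n| = 1.96×10⁻³ / (1.40×10⁻⁴ × 0.655) = 21.4 m/s
Converting: 21.4 m/s × 3.6 = 76.9 km/h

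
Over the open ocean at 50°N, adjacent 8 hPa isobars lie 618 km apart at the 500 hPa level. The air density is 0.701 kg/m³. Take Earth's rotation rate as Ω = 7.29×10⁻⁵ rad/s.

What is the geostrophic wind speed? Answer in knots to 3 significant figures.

32.1 knots

Coriolis parameter at 50°N:
f = 2Ω sin φ = 2 × 7.29×10⁻⁵ × sin 50° = 1.12×10⁻⁴ s⁻¹
Pressure gradient: |∂P/∂n| = 800 Pa / 618000 m = 1.29×10⁻³ Pa/m
Geostrophic balance (pressure-gradient force = Coriolis force):
V_g = (1/(fρ)) |∂P/∂n| = 1.29×10⁻³ / (1.12×10⁻⁴ × 0.701) = 16.5 m/s
Converting: 16.5 m/s × 1.944 = 32.1 knots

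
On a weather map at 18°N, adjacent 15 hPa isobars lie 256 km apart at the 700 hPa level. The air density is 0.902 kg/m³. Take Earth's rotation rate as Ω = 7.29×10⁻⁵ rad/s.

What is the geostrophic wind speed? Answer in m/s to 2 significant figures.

140 m/s

Coriolis parameter at 18°N:
f = 2Ω sin φ = 2 × 7.29×10⁻⁵ × sin 18° = 4.51×10⁻⁵ s⁻¹
Pressure gradient: |∂P/∂n| = 1500 Pa / 256000 m = 5.86×10⁻³ Pa/m
Geostrophic balance (pressure-gradient force = Coriolis force):
V_g = (1/(fρ)) |∂P/∂n| = 5.86×10⁻³ / (4.51×10⁻⁵ × 0.902) = 144 m/s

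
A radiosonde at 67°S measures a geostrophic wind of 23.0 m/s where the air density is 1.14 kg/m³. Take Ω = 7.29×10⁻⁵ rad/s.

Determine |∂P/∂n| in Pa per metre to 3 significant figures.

Coriolis parameter at 67°S:
f = 2Ω sin φ = 2 × 7.29×10⁻⁵ × sin 67° = 1.34×10⁻⁴ s⁻¹
Geostrophic balance rearranged: |∂P/∂n| = f ρ V_g
|∂P/∂n| = 1.34×10⁻⁴ × 1.14 × 23.0 = 3.52×10⁻³ Pa/m

3.52×10⁻³ Pa/m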